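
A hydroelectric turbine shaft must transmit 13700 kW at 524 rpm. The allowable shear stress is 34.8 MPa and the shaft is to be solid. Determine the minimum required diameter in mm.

ω = 2π·524/60 = 54.87 rad/s, so T = P/ω = 13700×10³ / 54.87 = 249700 N·m.
For a solid shaft τ_max = 16T/(πd³), so d = (16T/(π τ_allow))^(1/3) = (16·249700/(π·3.48×10^7))^(1/3) = 0.3318 m.

332 mm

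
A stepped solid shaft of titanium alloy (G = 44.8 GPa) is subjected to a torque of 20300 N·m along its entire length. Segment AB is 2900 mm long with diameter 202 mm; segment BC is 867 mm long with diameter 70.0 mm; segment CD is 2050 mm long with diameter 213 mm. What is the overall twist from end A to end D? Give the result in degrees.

J_AB = π(0.202)⁴/32 = 1.63×10^-4 m⁴; J_BC = π(0.0700)⁴/32 = 2.36×10^-6 m⁴; J_CD = π(0.213)⁴/32 = 2.02×10^-4 m⁴.
θ = (T/G)·Σ L_i/J_i = (20300/44.8×10⁹)·(2.90/1.63×10^-4 + 0.867/2.36×10^-6 + 2.05/2.02×10^-4) = 0.1793 rad.

10.3°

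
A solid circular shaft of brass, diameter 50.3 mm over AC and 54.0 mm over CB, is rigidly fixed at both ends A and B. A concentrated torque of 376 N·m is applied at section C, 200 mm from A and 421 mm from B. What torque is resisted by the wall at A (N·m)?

231 N·m

Compatibility: T_A·a/J_AC = T_B·b/J_CB with T_A + T_B = T₀.
J_AC = 6.28×10^-7 m⁴, J_CB = 8.35×10^-7 m⁴, so T_A = T₀·(J_AC/a)/((J_AC/a)+(J_CB/b)) = 230.5 N·m, T_B = 145.5 N·m.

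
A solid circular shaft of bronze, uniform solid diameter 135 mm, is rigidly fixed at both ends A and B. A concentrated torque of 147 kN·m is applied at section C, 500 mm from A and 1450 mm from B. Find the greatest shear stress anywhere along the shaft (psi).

With uniform GJ and both ends fixed, compatibility θ_AC = θ_CB gives T_A·a = T_B·b, together with T_A + T_B = T₀.
T_A = T₀·b/(a+b) = 147000·1450/1950 = 109300 N·m; T_B = 37690 N·m.
τ in each portion: τ_AC = 2.26×10^8 Pa, τ_CB = 7.80×10^7 Pa; maximum is in AC.
τ_max = T_AC·r/J = 109300·0.0675/3.26×10^-5 = 2.263×10^8 Pa.

32800 psi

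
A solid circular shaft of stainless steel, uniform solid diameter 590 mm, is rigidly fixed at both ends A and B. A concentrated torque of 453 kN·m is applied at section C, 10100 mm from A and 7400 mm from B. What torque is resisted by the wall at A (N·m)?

With uniform GJ and both ends fixed, compatibility θ_AC = θ_CB gives T_A·a = T_B·b, together with T_A + T_B = T₀.
T_A = T₀·b/(a+b) = 453000·7400/17500 = 191600 N·m; T_B = 261400 N·m.

192000 N·m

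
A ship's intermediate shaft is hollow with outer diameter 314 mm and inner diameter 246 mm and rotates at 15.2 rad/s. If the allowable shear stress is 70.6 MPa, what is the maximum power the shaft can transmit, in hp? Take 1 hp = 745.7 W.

J = π(d_o⁴ − d_i⁴)/32 = π(0.314⁴ − 0.246⁴)/32 = 5.948×10^-4 m⁴.
T_max = τ_allow·J/r = 7.06×10^7 × 5.948×10^-4 / 0.157 = 267500 N·m.
ω = 15.2 rad/s, so P_max = T_max·ω = 4.066×10^6 W.

5450 hp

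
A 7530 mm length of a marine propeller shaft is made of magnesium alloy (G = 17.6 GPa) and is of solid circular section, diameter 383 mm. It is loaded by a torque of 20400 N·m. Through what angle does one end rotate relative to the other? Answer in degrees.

J = πd⁴/32 = π(0.383)⁴/32 = 2.112×10^-3 m⁴.
θ = T·L/(G·J) = 20400 × 7.53 / (17.6×10⁹ × 2.112×10^-3) = 4.132×10^-3 rad.

0.237°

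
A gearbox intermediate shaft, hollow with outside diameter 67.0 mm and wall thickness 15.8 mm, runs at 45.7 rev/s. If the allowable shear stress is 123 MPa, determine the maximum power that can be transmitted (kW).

1920 kW

J = π(d_o⁴ − d_i⁴)/32 = π(0.0670⁴ − 0.0354⁴)/32 = 1.824×10^-6 m⁴.
T_max = τ_allow·J/r = 1.23×10^8 × 1.824×10^-6 / 0.0335 = 6698 N·m.
ω = 2π·45.7 = 287.1 rad/s, so P_max = T_max·ω = 1.923×10^6 W.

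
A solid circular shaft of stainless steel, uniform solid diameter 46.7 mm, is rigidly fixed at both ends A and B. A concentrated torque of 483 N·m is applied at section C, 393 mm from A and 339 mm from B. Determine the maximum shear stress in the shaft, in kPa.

With uniform GJ and both ends fixed, compatibility θ_AC = θ_CB gives T_A·a = T_B·b, together with T_A + T_B = T₀.
T_A = T₀·b/(a+b) = 483.0·339/732.0 = 223.7 N·m; T_B = 259.3 N·m.
τ in each portion: τ_AC = 1.12×10^7 Pa, τ_CB = 1.30×10^7 Pa; maximum is in CB.
τ_max = T_CB·r/J = 259.3·0.0234/4.67×10^-7 = 1.297×10^7 Pa.

13000 kPa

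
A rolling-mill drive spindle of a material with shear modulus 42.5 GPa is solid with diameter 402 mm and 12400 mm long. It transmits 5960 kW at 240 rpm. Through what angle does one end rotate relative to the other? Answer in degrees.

1.55°

ω = 2π·240/60 = 25.13 rad/s, so T = P/ω = 5960×10³ / 25.13 = 237100 N·m.
J = πd⁴/32 = π(0.402)⁴/32 = 2.564×10^-3 m⁴.
θ = T·L/(G·J) = 237100 × 12.4 / (42.5×10⁹ × 2.564×10^-3) = 0.02699 rad.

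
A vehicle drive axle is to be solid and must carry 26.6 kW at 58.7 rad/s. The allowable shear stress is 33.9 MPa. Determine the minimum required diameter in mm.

40.8 mm

ω = 58.7 rad/s, so T = P/ω = 26.6×10³ / 58.70 = 453.2 N·m.
For a solid shaft τ_max = 16T/(πd³), so d = (16T/(π τ_allow))^(1/3) = (16·453.2/(π·3.39×10^7))^(1/3) = 0.04083 m.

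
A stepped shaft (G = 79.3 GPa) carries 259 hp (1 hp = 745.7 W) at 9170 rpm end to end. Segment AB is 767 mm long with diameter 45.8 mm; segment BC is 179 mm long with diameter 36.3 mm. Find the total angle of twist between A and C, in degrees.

0.411°

ω = 2π·9170/60 = 960.3 rad/s, so T = P/ω = 259×745.7 / 960.3 = 201.1 N·m.
J_AB = π(0.0458)⁴/32 = 4.32×10^-7 m⁴; J_BC = π(0.0363)⁴/32 = 1.70×10^-7 m⁴.
θ = (T/G)·Σ L_i/J_i = (201.1/79.3×10⁹)·(0.767/4.32×10^-7 + 0.179/1.70×10^-7) = 7.167×10^-3 rad.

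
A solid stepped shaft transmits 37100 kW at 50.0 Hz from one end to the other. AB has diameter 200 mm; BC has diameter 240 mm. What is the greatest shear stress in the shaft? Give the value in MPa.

ω = 2π·50.0 = 314.2 rad/s, so T = P/ω = 37100×10³ / 314.2 = 118100 N·m.
Under the same torque, τ_max = 16T/(πd³) is largest where d is smallest — segment AB (d = 200 mm).
τ_max = 16·118100/(π·(0.200)³) = 7.518×10^7 Pa.

75.2 MPa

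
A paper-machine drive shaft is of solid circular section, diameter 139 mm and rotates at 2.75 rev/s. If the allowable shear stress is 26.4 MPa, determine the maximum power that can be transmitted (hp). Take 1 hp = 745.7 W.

J = πd⁴/32 = π(0.139)⁴/32 = 3.665×10^-5 m⁴.
T_max = τ_allow·J/r = 2.64×10^7 × 3.665×10^-5 / 0.0695 = 13920 N·m.
ω = 2π·2.75 = 17.28 rad/s, so P_max = T_max·ω = 2.405×10^5 W.

323 hp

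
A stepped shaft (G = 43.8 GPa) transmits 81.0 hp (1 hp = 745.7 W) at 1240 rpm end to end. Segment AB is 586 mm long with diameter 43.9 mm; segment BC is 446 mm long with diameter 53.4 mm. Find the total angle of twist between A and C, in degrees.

1.32°

ω = 2π·1240/60 = 129.9 rad/s, so T = P/ω = 81.0×745.7 / 129.9 = 465.2 N·m.
J_AB = π(0.0439)⁴/32 = 3.65×10^-7 m⁴; J_BC = π(0.0534)⁴/32 = 7.98×10^-7 m⁴.
θ = (T/G)·Σ L_i/J_i = (465.2/43.8×10⁹)·(0.586/3.65×10^-7 + 0.446/7.98×10^-7) = 0.02300 rad.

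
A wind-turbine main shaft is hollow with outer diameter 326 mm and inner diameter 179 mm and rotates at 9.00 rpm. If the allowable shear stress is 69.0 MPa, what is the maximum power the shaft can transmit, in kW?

402 kW

J = π(d_o⁴ − d_i⁴)/32 = π(0.326⁴ − 0.179⁴)/32 = 1.008×10^-3 m⁴.
T_max = τ_allow·J/r = 6.90×10^7 × 1.008×10^-3 / 0.163 = 426700 N·m.
ω = 2π·9.00/60 = 0.9425 rad/s, so P_max = T_max·ω = 4.022×10^5 W.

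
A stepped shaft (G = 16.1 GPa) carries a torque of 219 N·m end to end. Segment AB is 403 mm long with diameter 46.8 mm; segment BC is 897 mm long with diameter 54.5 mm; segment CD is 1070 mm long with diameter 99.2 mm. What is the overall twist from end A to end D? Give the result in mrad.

J_AB = π(0.0468)⁴/32 = 4.71×10^-7 m⁴; J_BC = π(0.0545)⁴/32 = 8.66×10^-7 m⁴; J_CD = π(0.0992)⁴/32 = 9.51×10^-6 m⁴.
θ = (T/G)·Σ L_i/J_i = (219.0/16.1×10⁹)·(0.403/4.71×10^-7 + 0.897/8.66×10^-7 + 1.07/9.51×10^-6) = 0.02726 rad.

27.3 mrad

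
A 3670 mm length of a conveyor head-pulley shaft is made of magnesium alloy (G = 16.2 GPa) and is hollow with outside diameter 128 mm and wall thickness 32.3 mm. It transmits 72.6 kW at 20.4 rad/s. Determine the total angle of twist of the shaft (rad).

0.0326 rad

ω = 20.4 rad/s, so T = P/ω = 72.6×10³ / 20.40 = 3559 N·m.
J = π(d_o⁴ − d_i⁴)/32 = π(0.128⁴ − 0.0634⁴)/32 = 2.477×10^-5 m⁴.
θ = T·L/(G·J) = 3559 × 3.67 / (16.2×10⁹ × 2.477×10^-5) = 0.03255 rad.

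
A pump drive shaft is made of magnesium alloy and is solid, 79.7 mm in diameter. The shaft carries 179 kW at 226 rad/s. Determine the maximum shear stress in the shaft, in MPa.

ω = 226 rad/s, so T = P/ω = 179×10³ / 226.0 = 792.0 N·m.
J = πd⁴/32 = π(0.0797)⁴/32 = 3.961×10^-6 m⁴.
τ_max = T·r/J = 792.0 × 0.0399 / 3.961×10^-6 = 7.968×10^6 Pa.

7.97 MPa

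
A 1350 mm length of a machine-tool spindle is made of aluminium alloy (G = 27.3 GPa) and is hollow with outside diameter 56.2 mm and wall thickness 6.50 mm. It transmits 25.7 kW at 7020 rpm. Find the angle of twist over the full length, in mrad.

2.71 mrad

ω = 2π·7020/60 = 735.1 rad/s, so T = P/ω = 25.7×10³ / 735.1 = 34.96 N·m.
J = π(d_o⁴ − d_i⁴)/32 = π(0.0562⁴ − 0.0432⁴)/32 = 6.374×10^-7 m⁴.
θ = T·L/(G·J) = 34.96 × 1.35 / (27.3×10⁹ × 6.374×10^-7) = 2.712×10^-3 rad.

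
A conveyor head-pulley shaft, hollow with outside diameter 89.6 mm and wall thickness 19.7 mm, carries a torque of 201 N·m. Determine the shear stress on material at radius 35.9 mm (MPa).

1.27 MPa

J = π(d_o⁴ − d_i⁴)/32 = π(0.0896⁴ − 0.0502⁴)/32 = 5.704×10^-6 m⁴.
Shear stress varies linearly with radius: τ = T·r/J = 201.0 × 0.0359 / 5.704×10^-6 = 1.265×10^6 Pa.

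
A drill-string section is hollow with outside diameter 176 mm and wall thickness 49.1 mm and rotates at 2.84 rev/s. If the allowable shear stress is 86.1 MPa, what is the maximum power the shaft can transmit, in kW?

J = π(d_o⁴ − d_i⁴)/32 = π(0.176⁴ − 0.0778⁴)/32 = 9.060×10^-5 m⁴.
T_max = τ_allow·J/r = 8.61×10^7 × 9.060×10^-5 / 0.0880 = 88650 N·m.
ω = 2π·2.84 = 17.84 rad/s, so P_max = T_max·ω = 1.582×10^6 W.

1580 kW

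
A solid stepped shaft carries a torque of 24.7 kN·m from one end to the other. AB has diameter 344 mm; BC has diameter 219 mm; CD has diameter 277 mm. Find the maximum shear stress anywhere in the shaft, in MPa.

12.0 MPa

Under the same torque, τ_max = 16T/(πd³) is largest where d is smallest — segment BC (d = 219 mm).
τ_max = 16·24700/(π·(0.219)³) = 1.198×10^7 Pa.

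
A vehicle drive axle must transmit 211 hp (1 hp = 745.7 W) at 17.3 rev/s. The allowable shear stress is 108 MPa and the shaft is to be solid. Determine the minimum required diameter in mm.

ω = 2π·17.3 = 108.7 rad/s, so T = P/ω = 211×745.7 / 108.7 = 1448 N·m.
For a solid shaft τ_max = 16T/(πd³), so d = (16T/(π τ_allow))^(1/3) = (16·1448/(π·1.08×10^8))^(1/3) = 0.04087 m.

40.9 mm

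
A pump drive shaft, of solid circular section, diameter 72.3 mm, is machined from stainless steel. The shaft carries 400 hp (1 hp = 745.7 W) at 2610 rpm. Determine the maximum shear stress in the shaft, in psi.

ω = 2π·2610/60 = 273.3 rad/s, so T = P/ω = 400×745.7 / 273.3 = 1091 N·m.
J = πd⁴/32 = π(0.0723)⁴/32 = 2.683×10^-6 m⁴.
τ_max = T·r/J = 1091 × 0.0362 / 2.683×10^-6 = 1.471×10^7 Pa.

2130 psi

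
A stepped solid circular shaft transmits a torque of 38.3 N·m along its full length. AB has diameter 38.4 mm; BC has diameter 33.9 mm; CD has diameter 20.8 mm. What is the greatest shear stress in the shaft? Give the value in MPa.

21.7 MPa

Under the same torque, τ_max = 16T/(πd³) is largest where d is smallest — segment CD (d = 20.8 mm).
τ_max = 16·38.30/(π·(0.0208)³) = 2.168×10^7 Pa.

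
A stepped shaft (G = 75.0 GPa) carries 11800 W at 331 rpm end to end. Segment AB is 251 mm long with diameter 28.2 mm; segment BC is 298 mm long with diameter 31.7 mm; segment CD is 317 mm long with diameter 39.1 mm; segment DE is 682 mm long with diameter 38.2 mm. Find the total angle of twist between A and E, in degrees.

3.04°

ω = 2π·331/60 = 34.66 rad/s, so T = P/ω = 11800 / 34.66 = 340.4 N·m.
J_AB = π(0.0282)⁴/32 = 6.21×10^-8 m⁴; J_BC = π(0.0317)⁴/32 = 9.91×10^-8 m⁴; J_CD = π(0.0391)⁴/32 = 2.29×10^-7 m⁴; J_DE = π(0.0382)⁴/32 = 2.09×10^-7 m⁴.
θ = (T/G)·Σ L_i/J_i = (340.4/75.0×10⁹)·(0.251/6.21×10^-8 + 0.298/9.91×10^-8 + 0.317/2.29×10^-7 + 0.682/2.09×10^-7) = 0.05307 rad.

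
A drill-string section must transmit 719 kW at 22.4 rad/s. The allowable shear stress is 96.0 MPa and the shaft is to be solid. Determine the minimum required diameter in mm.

119 mm

ω = 22.4 rad/s, so T = P/ω = 719×10³ / 22.40 = 32100 N·m.
For a solid shaft τ_max = 16T/(πd³), so d = (16T/(π τ_allow))^(1/3) = (16·32100/(π·9.60×10^7))^(1/3) = 0.1194 m.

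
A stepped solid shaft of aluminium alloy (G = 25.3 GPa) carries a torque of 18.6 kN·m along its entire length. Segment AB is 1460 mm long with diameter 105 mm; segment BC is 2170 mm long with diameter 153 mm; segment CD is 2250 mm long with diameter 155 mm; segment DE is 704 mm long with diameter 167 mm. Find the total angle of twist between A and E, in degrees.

8.91°

J_AB = π(0.105)⁴/32 = 1.19×10^-5 m⁴; J_BC = π(0.153)⁴/32 = 5.38×10^-5 m⁴; J_CD = π(0.155)⁴/32 = 5.67×10^-5 m⁴; J_DE = π(0.167)⁴/32 = 7.64×10^-5 m⁴.
θ = (T/G)·Σ L_i/J_i = (18600/25.3×10⁹)·(1.46/1.19×10^-5 + 2.17/5.38×10^-5 + 2.25/5.67×10^-5 + 0.704/7.64×10^-5) = 0.1556 rad.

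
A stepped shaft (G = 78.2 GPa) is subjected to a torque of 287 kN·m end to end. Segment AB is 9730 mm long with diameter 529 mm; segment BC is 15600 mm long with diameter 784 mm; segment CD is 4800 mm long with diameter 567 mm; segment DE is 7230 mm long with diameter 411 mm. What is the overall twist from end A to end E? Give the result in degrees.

0.997°

J_AB = π(0.529)⁴/32 = 7.69×10^-3 m⁴; J_BC = π(0.784)⁴/32 = 0.0371 m⁴; J_CD = π(0.567)⁴/32 = 0.0101 m⁴; J_DE = π(0.411)⁴/32 = 2.80×10^-3 m⁴.
θ = (T/G)·Σ L_i/J_i = (287000/78.2×10⁹)·(9.73/7.69×10^-3 + 15.6/0.0371 + 4.80/0.0101 + 7.23/2.80×10^-3) = 0.01740 rad.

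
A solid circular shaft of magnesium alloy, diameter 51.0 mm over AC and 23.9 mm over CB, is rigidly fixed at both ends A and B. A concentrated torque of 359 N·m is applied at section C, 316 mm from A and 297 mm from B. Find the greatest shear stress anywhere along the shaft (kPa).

13100 kPa

Compatibility: T_A·a/J_AC = T_B·b/J_CB with T_A + T_B = T₀.
J_AC = 6.64×10^-7 m⁴, J_CB = 3.20×10^-8 m⁴, so T_A = T₀·(J_AC/a)/((J_AC/a)+(J_CB/b)) = 341.5 N·m, T_B = 17.52 N·m.
τ in each portion: τ_AC = 1.31×10^7 Pa, τ_CB = 6.54×10^6 Pa; maximum is in AC.
τ_max = T_AC·r/J = 341.5·0.0255/6.64×10^-7 = 1.311×10^7 Pa.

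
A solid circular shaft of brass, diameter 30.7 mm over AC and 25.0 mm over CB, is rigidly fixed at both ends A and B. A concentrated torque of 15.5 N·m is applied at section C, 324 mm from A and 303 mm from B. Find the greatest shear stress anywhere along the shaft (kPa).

Compatibility: T_A·a/J_AC = T_B·b/J_CB with T_A + T_B = T₀.
J_AC = 8.72×10^-8 m⁴, J_CB = 3.83×10^-8 m⁴, so T_A = T₀·(J_AC/a)/((J_AC/a)+(J_CB/b)) = 10.54 N·m, T_B = 4.957 N·m.
τ in each portion: τ_AC = 1.86×10^6 Pa, τ_CB = 1.62×10^6 Pa; maximum is in AC.
τ_max = T_AC·r/J = 10.54·0.0153/8.72×10^-8 = 1.856×10^6 Pa.

1860 kPa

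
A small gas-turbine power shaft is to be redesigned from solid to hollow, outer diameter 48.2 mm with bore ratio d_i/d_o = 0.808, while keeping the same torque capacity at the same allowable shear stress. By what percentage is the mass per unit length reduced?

49.7 %

Equal τ_max and T ⇒ the solid shaft needs d_s³ = d_o³(1−k⁴), so d_s = 48.2·(1−0.808⁴)^(1/3) = 40.05 mm.
Area ratio A_h/A_s = d_o²(1−k²)/d_s² = (1−k²)/(1−k⁴)^(2/3) = 0.5027.
Mass saving = 1 − 0.5027 = 49.7 %.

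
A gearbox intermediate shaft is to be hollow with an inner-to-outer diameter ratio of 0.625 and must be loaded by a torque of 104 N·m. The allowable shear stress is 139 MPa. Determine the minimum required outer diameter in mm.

For a hollow shaft with d_i/d_o = 0.625: τ_max = 16T/(π d_o³ (1−k⁴)), so d_o = [16T/(π τ_allow (1−k⁴))]^(1/3) = [16·104.0/(π·1.39×10^8·0.8474)]^(1/3) = 0.01651 m.

16.5 mm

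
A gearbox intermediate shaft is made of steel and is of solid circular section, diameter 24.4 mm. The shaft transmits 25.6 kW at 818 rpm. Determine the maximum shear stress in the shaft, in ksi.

ω = 2π·818/60 = 85.66 rad/s, so T = P/ω = 25.6×10³ / 85.66 = 298.9 N·m.
J = πd⁴/32 = π(0.0244)⁴/32 = 3.480×10^-8 m⁴.
τ_max = T·r/J = 298.9 × 0.0122 / 3.480×10^-8 = 1.048×10^8 Pa.

15.2 ksi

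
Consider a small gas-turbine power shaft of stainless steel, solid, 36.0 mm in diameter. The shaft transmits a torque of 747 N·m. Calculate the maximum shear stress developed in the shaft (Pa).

8.15e7 Pa

J = πd⁴/32 = π(0.0360)⁴/32 = 1.649×10^-7 m⁴.
τ_max = T·r/J = 747.0 × 0.0180 / 1.649×10^-7 = 8.154×10^7 Pa.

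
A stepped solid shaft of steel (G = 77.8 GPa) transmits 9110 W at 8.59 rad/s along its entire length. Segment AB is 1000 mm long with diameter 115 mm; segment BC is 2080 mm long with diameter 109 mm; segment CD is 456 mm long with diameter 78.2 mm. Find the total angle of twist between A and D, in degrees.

0.260°

ω = 8.59 rad/s, so T = P/ω = 9110 / 8.590 = 1061 N·m.
J_AB = π(0.115)⁴/32 = 1.72×10^-5 m⁴; J_BC = π(0.109)⁴/32 = 1.39×10^-5 m⁴; J_CD = π(0.0782)⁴/32 = 3.67×10^-6 m⁴.
θ = (T/G)·Σ L_i/J_i = (1061/77.8×10⁹)·(1.00/1.72×10^-5 + 2.08/1.39×10^-5 + 0.456/3.67×10^-6) = 4.533×10^-3 rad.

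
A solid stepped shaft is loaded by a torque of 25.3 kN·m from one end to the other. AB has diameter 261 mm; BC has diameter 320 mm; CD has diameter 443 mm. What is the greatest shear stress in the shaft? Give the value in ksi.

1.05 ksi

Under the same torque, τ_max = 16T/(πd³) is largest where d is smallest — segment AB (d = 261 mm).
τ_max = 16·25300/(π·(0.261)³) = 7.247×10^6 Pa.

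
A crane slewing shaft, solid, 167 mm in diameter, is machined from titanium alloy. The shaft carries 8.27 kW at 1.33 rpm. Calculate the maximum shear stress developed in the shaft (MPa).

64.9 MPa

ω = 2π·1.33/60 = 0.1393 rad/s, so T = P/ω = 8.27×10³ / 0.1393 = 59380 N·m.
J = πd⁴/32 = π(0.167)⁴/32 = 7.636×10^-5 m⁴.
τ_max = T·r/J = 59380 × 0.0835 / 7.636×10^-5 = 6.493×10^7 Pa.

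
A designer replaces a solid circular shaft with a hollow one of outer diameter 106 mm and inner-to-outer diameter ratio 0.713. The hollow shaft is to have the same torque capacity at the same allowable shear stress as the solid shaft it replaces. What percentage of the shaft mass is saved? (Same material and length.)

Equal τ_max and T ⇒ the solid shaft needs d_s³ = d_o³(1−k⁴), so d_s = 106·(1−0.713⁴)^(1/3) = 95.94 mm.
Area ratio A_h/A_s = d_o²(1−k²)/d_s² = (1−k²)/(1−k⁴)^(2/3) = 0.6001.
Mass saving = 1 − 0.6001 = 40.0 %.

40.0 %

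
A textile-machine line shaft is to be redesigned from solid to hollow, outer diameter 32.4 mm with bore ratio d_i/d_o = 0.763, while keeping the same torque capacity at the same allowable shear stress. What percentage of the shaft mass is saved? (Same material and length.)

44.9 %

Equal τ_max and T ⇒ the solid shaft needs d_s³ = d_o³(1−k⁴), so d_s = 32.4·(1−0.763⁴)^(1/3) = 28.22 mm.
Area ratio A_h/A_s = d_o²(1−k²)/d_s² = (1−k²)/(1−k⁴)^(2/3) = 0.5506.
Mass saving = 1 − 0.5506 = 44.9 %.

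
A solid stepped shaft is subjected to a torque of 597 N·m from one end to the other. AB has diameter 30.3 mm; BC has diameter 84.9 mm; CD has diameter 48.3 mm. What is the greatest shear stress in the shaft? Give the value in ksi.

Under the same torque, τ_max = 16T/(πd³) is largest where d is smallest — segment AB (d = 30.3 mm).
τ_max = 16·597.0/(π·(0.0303)³) = 1.093×10^8 Pa.

15.9 ksi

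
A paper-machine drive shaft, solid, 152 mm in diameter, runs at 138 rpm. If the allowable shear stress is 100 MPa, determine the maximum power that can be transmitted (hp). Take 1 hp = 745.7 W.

1340 hp

J = πd⁴/32 = π(0.152)⁴/32 = 5.241×10^-5 m⁴.
T_max = τ_allow·J/r = 1.00×10^8 × 5.241×10^-5 / 0.0760 = 68950 N·m.
ω = 2π·138/60 = 14.45 rad/s, so P_max = T_max·ω = 9.965×10^5 W.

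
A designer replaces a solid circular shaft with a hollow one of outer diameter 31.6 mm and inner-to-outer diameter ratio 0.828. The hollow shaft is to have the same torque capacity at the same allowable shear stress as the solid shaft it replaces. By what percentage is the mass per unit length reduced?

52.0 %

Equal τ_max and T ⇒ the solid shaft needs d_s³ = d_o³(1−k⁴), so d_s = 31.6·(1−0.828⁴)^(1/3) = 25.57 mm.
Area ratio A_h/A_s = d_o²(1−k²)/d_s² = (1−k²)/(1−k⁴)^(2/3) = 0.4801.
Mass saving = 1 − 0.4801 = 52.0 %.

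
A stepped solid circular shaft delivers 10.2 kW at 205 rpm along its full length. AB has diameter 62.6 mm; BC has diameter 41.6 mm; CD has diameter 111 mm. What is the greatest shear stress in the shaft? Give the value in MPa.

33.6 MPa

ω = 2π·205/60 = 21.47 rad/s, so T = P/ω = 10.2×10³ / 21.47 = 475.1 N·m.
Under the same torque, τ_max = 16T/(πd³) is largest where d is smallest — segment BC (d = 41.6 mm).
τ_max = 16·475.1/(π·(0.0416)³) = 3.361×10^7 Pa.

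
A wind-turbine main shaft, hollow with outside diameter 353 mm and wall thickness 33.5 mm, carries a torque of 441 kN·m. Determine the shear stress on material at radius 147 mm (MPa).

J = π(d_o⁴ − d_i⁴)/32 = π(0.353⁴ − 0.286⁴)/32 = 8.676×10^-4 m⁴.
Shear stress varies linearly with radius: τ = T·r/J = 441000 × 0.147 / 8.676×10^-4 = 7.472×10^7 Pa.

74.7 MPa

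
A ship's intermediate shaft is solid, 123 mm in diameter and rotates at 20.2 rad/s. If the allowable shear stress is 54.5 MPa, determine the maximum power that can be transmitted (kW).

J = πd⁴/32 = π(0.123)⁴/32 = 2.247×10^-5 m⁴.
T_max = τ_allow·J/r = 5.45×10^7 × 2.247×10^-5 / 0.0615 = 19910 N·m.
ω = 20.2 rad/s, so P_max = T_max·ω = 4.022×10^5 W.

402 kW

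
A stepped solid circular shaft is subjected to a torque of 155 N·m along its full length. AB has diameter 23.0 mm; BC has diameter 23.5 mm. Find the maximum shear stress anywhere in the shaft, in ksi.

Under the same torque, τ_max = 16T/(πd³) is largest where d is smallest — segment AB (d = 23.0 mm).
τ_max = 16·155.0/(π·(0.0230)³) = 6.488×10^7 Pa.

9.41 ksi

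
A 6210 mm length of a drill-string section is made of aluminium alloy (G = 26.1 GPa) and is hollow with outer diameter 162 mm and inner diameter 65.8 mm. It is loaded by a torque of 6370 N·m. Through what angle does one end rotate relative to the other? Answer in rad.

J = π(d_o⁴ − d_i⁴)/32 = π(0.162⁴ − 0.0658⁴)/32 = 6.578×10^-5 m⁴.
θ = T·L/(G·J) = 6370 × 6.21 / (26.1×10⁹ × 6.578×10^-5) = 0.02304 rad.

0.0230 rad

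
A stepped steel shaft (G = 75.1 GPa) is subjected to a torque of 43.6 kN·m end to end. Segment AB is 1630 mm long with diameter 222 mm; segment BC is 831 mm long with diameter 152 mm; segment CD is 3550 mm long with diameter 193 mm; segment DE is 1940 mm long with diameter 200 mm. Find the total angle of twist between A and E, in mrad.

J_AB = π(0.222)⁴/32 = 2.38×10^-4 m⁴; J_BC = π(0.152)⁴/32 = 5.24×10^-5 m⁴; J_CD = π(0.193)⁴/32 = 1.36×10^-4 m⁴; J_DE = π(0.200)⁴/32 = 1.57×10^-4 m⁴.
θ = (T/G)·Σ L_i/J_i = (43600/75.1×10⁹)·(1.63/2.38×10^-4 + 0.831/5.24×10^-5 + 3.55/1.36×10^-4 + 1.94/1.57×10^-4) = 0.03547 rad.

35.5 mrad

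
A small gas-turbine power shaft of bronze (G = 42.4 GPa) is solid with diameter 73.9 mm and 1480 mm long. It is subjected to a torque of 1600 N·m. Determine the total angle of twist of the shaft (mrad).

J = πd⁴/32 = π(0.0739)⁴/32 = 2.928×10^-6 m⁴.
θ = T·L/(G·J) = 1600 × 1.48 / (42.4×10⁹ × 2.928×10^-6) = 0.01907 rad.

19.1 mrad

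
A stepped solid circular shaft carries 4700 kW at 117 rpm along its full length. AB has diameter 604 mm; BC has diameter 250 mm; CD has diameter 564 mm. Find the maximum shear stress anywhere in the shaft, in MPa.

125 MPa

ω = 2π·117/60 = 12.25 rad/s, so T = P/ω = 4700×10³ / 12.25 = 383600 N·m.
Under the same torque, τ_max = 16T/(πd³) is largest where d is smallest — segment BC (d = 250 mm).
τ_max = 16·383600/(π·(0.250)³) = 1.250×10^8 Pa.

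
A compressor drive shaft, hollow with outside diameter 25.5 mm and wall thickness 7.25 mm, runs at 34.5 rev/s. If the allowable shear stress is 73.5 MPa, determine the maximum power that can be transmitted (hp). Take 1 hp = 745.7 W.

67.2 hp

J = π(d_o⁴ − d_i⁴)/32 = π(0.0255⁴ − 0.0110⁴)/32 = 4.007×10^-8 m⁴.
T_max = τ_allow·J/r = 7.35×10^7 × 4.007×10^-8 / 0.0127 = 231.0 N·m.
ω = 2π·34.5 = 216.8 rad/s, so P_max = T_max·ω = 5.008×10^4 W.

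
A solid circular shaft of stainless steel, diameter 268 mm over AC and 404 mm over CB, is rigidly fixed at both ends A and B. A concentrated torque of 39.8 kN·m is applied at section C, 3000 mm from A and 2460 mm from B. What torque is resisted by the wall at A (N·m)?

Compatibility: T_A·a/J_AC = T_B·b/J_CB with T_A + T_B = T₀.
J_AC = 5.06×10^-4 m⁴, J_CB = 2.62×10^-3 m⁴, so T_A = T₀·(J_AC/a)/((J_AC/a)+(J_CB/b)) = 5454 N·m, T_B = 34350 N·m.

5450 N·m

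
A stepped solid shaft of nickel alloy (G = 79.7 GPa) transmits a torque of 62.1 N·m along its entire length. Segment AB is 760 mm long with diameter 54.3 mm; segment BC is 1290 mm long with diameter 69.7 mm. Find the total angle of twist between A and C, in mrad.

J_AB = π(0.0543)⁴/32 = 8.53×10^-7 m⁴; J_BC = π(0.0697)⁴/32 = 2.32×10^-6 m⁴.
θ = (T/G)·Σ L_i/J_i = (62.10/79.7×10⁹)·(0.760/8.53×10^-7 + 1.29/2.32×10^-6) = 1.128×10^-3 rad.

1.13 mrad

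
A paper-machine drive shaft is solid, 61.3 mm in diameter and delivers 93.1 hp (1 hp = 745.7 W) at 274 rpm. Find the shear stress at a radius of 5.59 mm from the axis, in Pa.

9.76e6 Pa

ω = 2π·274/60 = 28.69 rad/s, so T = P/ω = 93.1×745.7 / 28.69 = 2420 N·m.
J = πd⁴/32 = π(0.0613)⁴/32 = 1.386×10^-6 m⁴.
Shear stress varies linearly with radius: τ = T·r/J = 2420 × 0.00559 / 1.386×10^-6 = 9.757×10^6 Pa.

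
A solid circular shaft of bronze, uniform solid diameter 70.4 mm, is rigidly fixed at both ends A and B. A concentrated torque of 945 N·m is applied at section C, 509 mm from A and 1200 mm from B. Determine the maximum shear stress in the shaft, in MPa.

With uniform GJ and both ends fixed, compatibility θ_AC = θ_CB gives T_A·a = T_B·b, together with T_A + T_B = T₀.
T_A = T₀·b/(a+b) = 945.0·1200/1709 = 663.5 N·m; T_B = 281.5 N·m.
τ in each portion: τ_AC = 9.69×10^6 Pa, τ_CB = 4.11×10^6 Pa; maximum is in AC.
τ_max = T_AC·r/J = 663.5·0.0352/2.41×10^-6 = 9.686×10^6 Pa.

9.69 MPa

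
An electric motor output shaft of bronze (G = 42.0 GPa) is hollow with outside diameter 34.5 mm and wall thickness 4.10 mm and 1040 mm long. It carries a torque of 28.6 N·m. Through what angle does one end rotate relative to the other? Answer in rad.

J = π(d_o⁴ − d_i⁴)/32 = π(0.0345⁴ − 0.0263⁴)/32 = 9.211×10^-8 m⁴.
θ = T·L/(G·J) = 28.60 × 1.04 / (42.0×10⁹ × 9.211×10^-8) = 7.688×10^-3 rad.

0.00769 rad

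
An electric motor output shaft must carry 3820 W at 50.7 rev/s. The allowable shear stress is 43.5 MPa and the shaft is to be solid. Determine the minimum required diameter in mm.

ω = 2π·50.7 = 318.6 rad/s, so T = P/ω = 3820 / 318.6 = 11.99 N·m.
For a solid shaft τ_max = 16T/(πd³), so d = (16T/(π τ_allow))^(1/3) = (16·11.99/(π·4.35×10^7))^(1/3) = 0.01120 m.

11.2 mm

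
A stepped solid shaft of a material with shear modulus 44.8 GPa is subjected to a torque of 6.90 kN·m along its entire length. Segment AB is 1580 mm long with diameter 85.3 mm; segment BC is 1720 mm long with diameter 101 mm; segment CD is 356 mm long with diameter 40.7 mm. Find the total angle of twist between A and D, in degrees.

15.8°

J_AB = π(0.0853)⁴/32 = 5.20×10^-6 m⁴; J_BC = π(0.101)⁴/32 = 1.02×10^-5 m⁴; J_CD = π(0.0407)⁴/32 = 2.69×10^-7 m⁴.
θ = (T/G)·Σ L_i/J_i = (6900/44.8×10⁹)·(1.58/5.20×10^-6 + 1.72/1.02×10^-5 + 0.356/2.69×10^-7) = 0.2763 rad.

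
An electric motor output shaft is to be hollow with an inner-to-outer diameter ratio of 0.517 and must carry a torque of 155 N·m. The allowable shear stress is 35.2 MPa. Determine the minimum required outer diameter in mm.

28.9 mm

For a hollow shaft with d_i/d_o = 0.517: τ_max = 16T/(π d_o³ (1−k⁴)), so d_o = [16T/(π τ_allow (1−k⁴))]^(1/3) = [16·155.0/(π·3.52×10^7·0.9286)]^(1/3) = 0.02891 m.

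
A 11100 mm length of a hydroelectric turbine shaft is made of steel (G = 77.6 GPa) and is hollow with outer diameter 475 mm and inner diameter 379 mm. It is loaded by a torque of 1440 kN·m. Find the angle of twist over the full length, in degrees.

3.97°

J = π(d_o⁴ − d_i⁴)/32 = π(0.475⁴ − 0.379⁴)/32 = 2.972×10^-3 m⁴.
θ = T·L/(G·J) = 1.440e6 × 11.1 / (77.6×10⁹ × 2.972×10^-3) = 0.06930 rad.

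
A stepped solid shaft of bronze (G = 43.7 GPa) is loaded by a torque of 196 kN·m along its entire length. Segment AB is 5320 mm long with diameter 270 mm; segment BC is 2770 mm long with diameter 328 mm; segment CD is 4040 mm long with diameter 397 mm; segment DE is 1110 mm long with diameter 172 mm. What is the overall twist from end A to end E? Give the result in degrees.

J_AB = π(0.270)⁴/32 = 5.22×10^-4 m⁴; J_BC = π(0.328)⁴/32 = 1.14×10^-3 m⁴; J_CD = π(0.397)⁴/32 = 2.44×10^-3 m⁴; J_DE = π(0.172)⁴/32 = 8.59×10^-5 m⁴.
θ = (T/G)·Σ L_i/J_i = (196000/43.7×10⁹)·(5.32/5.22×10^-4 + 2.77/1.14×10^-3 + 4.04/2.44×10^-3 + 1.11/8.59×10^-5) = 0.1220 rad.

6.99°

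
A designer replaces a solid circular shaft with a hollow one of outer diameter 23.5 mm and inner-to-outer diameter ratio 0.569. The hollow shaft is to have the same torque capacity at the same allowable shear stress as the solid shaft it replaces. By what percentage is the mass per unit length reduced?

27.2 %

Equal τ_max and T ⇒ the solid shaft needs d_s³ = d_o³(1−k⁴), so d_s = 23.5·(1−0.569⁴)^(1/3) = 22.65 mm.
Area ratio A_h/A_s = d_o²(1−k²)/d_s² = (1−k²)/(1−k⁴)^(2/3) = 0.7280.
Mass saving = 1 − 0.7280 = 27.2 %.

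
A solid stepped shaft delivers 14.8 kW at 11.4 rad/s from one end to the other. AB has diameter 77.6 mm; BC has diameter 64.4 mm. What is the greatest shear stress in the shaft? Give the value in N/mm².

ω = 11.4 rad/s, so T = P/ω = 14.8×10³ / 11.40 = 1298 N·m.
Under the same torque, τ_max = 16T/(πd³) is largest where d is smallest — segment BC (d = 64.4 mm).
τ_max = 16·1298/(π·(0.0644)³) = 2.476×10^7 Pa.

24.8 N/mm²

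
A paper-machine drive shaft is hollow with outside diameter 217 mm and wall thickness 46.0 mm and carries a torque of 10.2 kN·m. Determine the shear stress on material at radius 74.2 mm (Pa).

J = π(d_o⁴ − d_i⁴)/32 = π(0.217⁴ − 0.125⁴)/32 = 1.937×10^-4 m⁴.
Shear stress varies linearly with radius: τ = T·r/J = 10200 × 0.0742 / 1.937×10^-4 = 3.907×10^6 Pa.

3.91e6 Pa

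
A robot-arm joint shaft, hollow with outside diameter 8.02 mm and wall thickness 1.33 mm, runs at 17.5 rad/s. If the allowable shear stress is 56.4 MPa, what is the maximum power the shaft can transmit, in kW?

0.0800 kW

J = π(d_o⁴ − d_i⁴)/32 = π(0.00802⁴ − 0.00536⁴)/32 = 3.251×10^-10 m⁴.
T_max = τ_allow·J/r = 5.64×10^7 × 3.251×10^-10 / 0.00401 = 4.573 N·m.
ω = 17.5 rad/s, so P_max = T_max·ω = 80.03 W.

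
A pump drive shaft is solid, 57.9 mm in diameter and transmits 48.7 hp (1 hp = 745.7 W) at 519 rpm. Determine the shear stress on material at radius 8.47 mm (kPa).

ω = 2π·519/60 = 54.35 rad/s, so T = P/ω = 48.7×745.7 / 54.35 = 668.2 N·m.
J = πd⁴/32 = π(0.0579)⁴/32 = 1.103×10^-6 m⁴.
Shear stress varies linearly with radius: τ = T·r/J = 668.2 × 0.00847 / 1.103×10^-6 = 5.129×10^6 Pa.

5130 kPa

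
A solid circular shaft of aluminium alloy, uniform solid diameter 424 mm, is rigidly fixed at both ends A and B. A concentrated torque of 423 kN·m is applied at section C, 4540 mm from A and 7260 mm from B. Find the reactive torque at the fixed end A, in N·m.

260000 N·m

With uniform GJ and both ends fixed, compatibility θ_AC = θ_CB gives T_A·a = T_B·b, together with T_A + T_B = T₀.
T_A = T₀·b/(a+b) = 423000·7260/11800 = 260300 N·m; T_B = 162700 N·m.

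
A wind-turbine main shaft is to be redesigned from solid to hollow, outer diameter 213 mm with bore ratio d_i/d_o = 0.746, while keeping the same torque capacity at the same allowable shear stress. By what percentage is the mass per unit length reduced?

43.2 %

Equal τ_max and T ⇒ the solid shaft needs d_s³ = d_o³(1−k⁴), so d_s = 213·(1−0.746⁴)^(1/3) = 188.2 mm.
Area ratio A_h/A_s = d_o²(1−k²)/d_s² = (1−k²)/(1−k⁴)^(2/3) = 0.5678.
Mass saving = 1 − 0.5678 = 43.2 %.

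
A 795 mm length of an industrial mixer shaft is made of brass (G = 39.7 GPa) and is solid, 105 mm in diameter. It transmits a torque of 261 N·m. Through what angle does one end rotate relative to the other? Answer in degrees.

0.0251°

J = πd⁴/32 = π(0.105)⁴/32 = 1.193×10^-5 m⁴.
θ = T·L/(G·J) = 261.0 × 0.795 / (39.7×10⁹ × 1.193×10^-5) = 4.380×10^-4 rad.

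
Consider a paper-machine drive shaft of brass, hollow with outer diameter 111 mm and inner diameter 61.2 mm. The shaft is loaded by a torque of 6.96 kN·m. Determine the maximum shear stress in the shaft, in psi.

4140 psi

J = π(d_o⁴ − d_i⁴)/32 = π(0.111⁴ − 0.0612⁴)/32 = 1.353×10^-5 m⁴.
τ_max = T·r/J = 6960 × 0.0555 / 1.353×10^-5 = 2.856×10^7 Pa.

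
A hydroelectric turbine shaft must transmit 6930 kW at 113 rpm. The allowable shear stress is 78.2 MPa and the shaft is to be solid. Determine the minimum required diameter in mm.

337 mm

ω = 2π·113/60 = 11.83 rad/s, so T = P/ω = 6930×10³ / 11.83 = 585600 N·m.
For a solid shaft τ_max = 16T/(πd³), so d = (16T/(π τ_allow))^(1/3) = (16·585600/(π·7.82×10^7))^(1/3) = 0.3366 m.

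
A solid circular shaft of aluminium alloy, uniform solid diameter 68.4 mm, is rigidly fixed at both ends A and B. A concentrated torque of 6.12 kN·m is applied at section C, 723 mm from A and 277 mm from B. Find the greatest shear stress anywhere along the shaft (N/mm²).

70.4 N/mm²

With uniform GJ and both ends fixed, compatibility θ_AC = θ_CB gives T_A·a = T_B·b, together with T_A + T_B = T₀.
T_A = T₀·b/(a+b) = 6120·277/1000 = 1695 N·m; T_B = 4425 N·m.
τ in each portion: τ_AC = 2.70×10^7 Pa, τ_CB = 7.04×10^7 Pa; maximum is in CB.
τ_max = T_CB·r/J = 4425·0.0342/2.15×10^-6 = 7.042×10^7 Pa.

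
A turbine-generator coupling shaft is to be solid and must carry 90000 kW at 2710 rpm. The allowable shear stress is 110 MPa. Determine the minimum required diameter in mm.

ω = 2π·2710/60 = 283.8 rad/s, so T = P/ω = 90000×10³ / 283.8 = 317100 N·m.
For a solid shaft τ_max = 16T/(πd³), so d = (16T/(π τ_allow))^(1/3) = (16·317100/(π·1.10×10^8))^(1/3) = 0.2449 m.

245 mm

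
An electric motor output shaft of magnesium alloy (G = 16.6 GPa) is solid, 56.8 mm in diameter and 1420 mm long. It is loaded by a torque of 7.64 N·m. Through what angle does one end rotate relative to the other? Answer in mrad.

0.640 mrad

J = πd⁴/32 = π(0.0568)⁴/32 = 1.022×10^-6 m⁴.
θ = T·L/(G·J) = 7.640 × 1.42 / (16.6×10⁹ × 1.022×10^-6) = 6.396×10^-4 rad.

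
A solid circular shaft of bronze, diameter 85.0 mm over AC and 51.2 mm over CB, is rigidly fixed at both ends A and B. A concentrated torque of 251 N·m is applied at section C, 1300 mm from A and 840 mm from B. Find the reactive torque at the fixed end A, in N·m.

Compatibility: T_A·a/J_AC = T_B·b/J_CB with T_A + T_B = T₀.
J_AC = 5.12×10^-6 m⁴, J_CB = 6.75×10^-7 m⁴, so T_A = T₀·(J_AC/a)/((J_AC/a)+(J_CB/b)) = 208.5 N·m, T_B = 42.48 N·m.

209 N·m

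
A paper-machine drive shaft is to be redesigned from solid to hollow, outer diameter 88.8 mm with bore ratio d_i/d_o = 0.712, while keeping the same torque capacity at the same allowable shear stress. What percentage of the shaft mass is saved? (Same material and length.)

Equal τ_max and T ⇒ the solid shaft needs d_s³ = d_o³(1−k⁴), so d_s = 88.8·(1−0.712⁴)^(1/3) = 80.43 mm.
Area ratio A_h/A_s = d_o²(1−k²)/d_s² = (1−k²)/(1−k⁴)^(2/3) = 0.6010.
Mass saving = 1 − 0.6010 = 39.9 %.

39.9 %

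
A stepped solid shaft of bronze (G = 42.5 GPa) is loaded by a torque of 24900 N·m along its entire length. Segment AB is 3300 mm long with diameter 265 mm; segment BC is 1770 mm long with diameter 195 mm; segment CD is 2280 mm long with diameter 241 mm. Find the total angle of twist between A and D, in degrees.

0.878°

J_AB = π(0.265)⁴/32 = 4.84×10^-4 m⁴; J_BC = π(0.195)⁴/32 = 1.42×10^-4 m⁴; J_CD = π(0.241)⁴/32 = 3.31×10^-4 m⁴.
θ = (T/G)·Σ L_i/J_i = (24900/42.5×10⁹)·(3.30/4.84×10^-4 + 1.77/1.42×10^-4 + 2.28/3.31×10^-4) = 0.01533 rad.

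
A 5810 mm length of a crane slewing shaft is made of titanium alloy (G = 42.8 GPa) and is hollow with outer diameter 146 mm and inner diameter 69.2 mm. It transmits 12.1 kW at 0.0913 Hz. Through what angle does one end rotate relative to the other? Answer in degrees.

ω = 2π·0.0913 = 0.5737 rad/s, so T = P/ω = 12.1×10³ / 0.5737 = 21090 N·m.
J = π(d_o⁴ − d_i⁴)/32 = π(0.146⁴ − 0.0692⁴)/32 = 4.236×10^-5 m⁴.
θ = T·L/(G·J) = 21090 × 5.81 / (42.8×10⁹ × 4.236×10^-5) = 0.06760 rad.

3.87°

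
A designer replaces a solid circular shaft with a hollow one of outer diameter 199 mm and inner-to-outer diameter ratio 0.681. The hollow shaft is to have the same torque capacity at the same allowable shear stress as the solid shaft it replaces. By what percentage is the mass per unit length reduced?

37.0 %

Equal τ_max and T ⇒ the solid shaft needs d_s³ = d_o³(1−k⁴), so d_s = 199·(1−0.681⁴)^(1/3) = 183.6 mm.
Area ratio A_h/A_s = d_o²(1−k²)/d_s² = (1−k²)/(1−k⁴)^(2/3) = 0.6302.
Mass saving = 1 − 0.6302 = 37.0 %.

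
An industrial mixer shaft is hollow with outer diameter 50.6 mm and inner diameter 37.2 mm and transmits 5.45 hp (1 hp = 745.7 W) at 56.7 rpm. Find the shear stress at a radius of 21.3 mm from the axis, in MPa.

32.0 MPa

ω = 2π·56.7/60 = 5.938 rad/s, so T = P/ω = 5.45×745.7 / 5.938 = 684.5 N·m.
J = π(d_o⁴ − d_i⁴)/32 = π(0.0506⁴ − 0.0372⁴)/32 = 4.556×10^-7 m⁴.
Shear stress varies linearly with radius: τ = T·r/J = 684.5 × 0.0213 / 4.556×10^-7 = 3.200×10^7 Pa.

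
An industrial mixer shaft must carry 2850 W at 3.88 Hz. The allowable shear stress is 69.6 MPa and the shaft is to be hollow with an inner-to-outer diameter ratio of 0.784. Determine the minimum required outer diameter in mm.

24.0 mm

ω = 2π·3.88 = 24.38 rad/s, so T = P/ω = 2850 / 24.38 = 116.9 N·m.
For a hollow shaft with d_i/d_o = 0.784: τ_max = 16T/(π d_o³ (1−k⁴)), so d_o = [16T/(π τ_allow (1−k⁴))]^(1/3) = [16·116.9/(π·6.96×10^7·0.6222)]^(1/3) = 0.02396 m.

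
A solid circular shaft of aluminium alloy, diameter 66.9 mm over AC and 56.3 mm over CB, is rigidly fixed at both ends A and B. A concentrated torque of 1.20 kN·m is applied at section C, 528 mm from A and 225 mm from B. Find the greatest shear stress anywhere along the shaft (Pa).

1.85e7 Pa

Compatibility: T_A·a/J_AC = T_B·b/J_CB with T_A + T_B = T₀.
J_AC = 1.97×10^-6 m⁴, J_CB = 9.86×10^-7 m⁴, so T_A = T₀·(J_AC/a)/((J_AC/a)+(J_CB/b)) = 551.2 N·m, T_B = 648.8 N·m.
τ in each portion: τ_AC = 9.38×10^6 Pa, τ_CB = 1.85×10^7 Pa; maximum is in CB.
τ_max = T_CB·r/J = 648.8·0.0281/9.86×10^-7 = 1.852×10^7 Pa.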